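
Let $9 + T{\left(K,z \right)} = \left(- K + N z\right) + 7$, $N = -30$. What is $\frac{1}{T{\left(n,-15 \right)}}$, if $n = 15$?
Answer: $\frac{1}{433} \approx 0.0023095$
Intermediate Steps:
$T{\left(K,z \right)} = -2 - K - 30 z$ ($T{\left(K,z \right)} = -9 - \left(-7 + K + 30 z\right) = -2 - K - 30 z$)
$\frac{1}{T{\left(n,-15 \right)}} = \frac{1}{-2 - 15 - -450} = \frac{1}{-2 - 15 + 450} = \frac{1}{433}$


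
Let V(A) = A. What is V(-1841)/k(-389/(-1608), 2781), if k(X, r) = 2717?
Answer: -1841/2717 ≈ -0.67759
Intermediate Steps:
V(-1841)/k(-389/(-1608), 2781) = -1841/2717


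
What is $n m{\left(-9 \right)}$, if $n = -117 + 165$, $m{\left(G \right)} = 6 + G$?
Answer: $-144$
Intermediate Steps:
$n = 48$
$n m{\left(-9 \right)} = 48 \left(6 - 9\right) = 48 \left(-3\right) = -144$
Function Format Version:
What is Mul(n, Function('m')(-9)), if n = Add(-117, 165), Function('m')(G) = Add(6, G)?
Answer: -144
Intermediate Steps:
n = 48
Mul(n, Function('m')(-9)) = Mul(48, Add(6, -9)) = Mul(48, -3) = -144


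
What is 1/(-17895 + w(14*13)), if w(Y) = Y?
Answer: -1/17713 ≈ -5.6456e-5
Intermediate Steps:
1/(-17895 + w(14*13)) = 1/(-17895 + 14*13) = 1/(-17895 + 182) = 1/(-17713) = -1/17713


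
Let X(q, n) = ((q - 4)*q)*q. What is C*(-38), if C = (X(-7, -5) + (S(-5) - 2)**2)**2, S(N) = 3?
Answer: -10998872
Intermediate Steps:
X(q, n) = q**2*(-4 + q) (X(q, n) = ((-4 + q)*q)*q = (q*(-4 + q))*q = q**2*(-4 + q))
C = 289444 (C = ((-7)**2*(-4 - 7) + (3 - 2)**2)**2 = (49*(-11) + 1**2)**2 = (-539 + 1)**2 = (-538)**2 = 289444)
C*(-38) = 289444*(-38) = -10998872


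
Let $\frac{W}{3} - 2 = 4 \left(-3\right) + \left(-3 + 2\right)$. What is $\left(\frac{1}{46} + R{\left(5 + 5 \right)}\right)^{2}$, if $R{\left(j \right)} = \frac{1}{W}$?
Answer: $\frac{169}{2304324} \approx 7.334 \cdot 10^{-5}$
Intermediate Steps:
$W = -33$ ($W = 6 + 3 \left(4 \left(-3\right) + \left(-3 + 2\right)\right) = 6 + 3 \left(-12 - 1\right) = 6 + 3 \left(-13\right) = 6 - 39 = -33$)
$R{\left(j \right)} = - \frac{1}{33}$ ($R{\left(j \right)} = \frac{1}{-33} = - \frac{1}{33}$)
$\left(\frac{1}{46} + R{\left(5 + 5 \right)}\right)^{2} = \left(\frac{1}{46} - \frac{1}{33}\right)^{2} = \left(- \frac{13}{1518}\right)^{2} = \frac{169}{2304324}$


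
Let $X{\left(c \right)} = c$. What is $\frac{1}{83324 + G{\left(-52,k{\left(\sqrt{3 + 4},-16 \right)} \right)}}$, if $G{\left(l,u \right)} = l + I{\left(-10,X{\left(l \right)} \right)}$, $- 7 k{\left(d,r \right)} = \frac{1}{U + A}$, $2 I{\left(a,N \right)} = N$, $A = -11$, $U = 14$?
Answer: $\frac{1}{83246} \approx 1.2013 \cdot 10^{-5}$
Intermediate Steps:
$I{\left(a,N \right)} = \frac{N}{2}$
$k{\left(d,r \right)} = - \frac{1}{21}$ ($k{\left(d,r \right)} = - \frac{1}{7 \left(14 - 11\right)} = - \frac{1}{7 \cdot 3} = \left(- \frac{1}{7}\right) \frac{1}{3} = - \frac{1}{21}$)
$G{\left(l,u \right)} = \frac{3 l}{2}$ ($G{\left(l,u \right)} = l + \frac{l}{2} = \frac{3 l}{2}$)
$\frac{1}{83324 + G{\left(-52,k{\left(\sqrt{3 + 4},-16 \right)} \right)}} = \frac{1}{83324 + \frac{3}{2} \left(-52\right)} = \frac{1}{83324 - 78} = \frac{1}{83246}$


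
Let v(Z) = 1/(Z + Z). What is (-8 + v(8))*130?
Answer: -8255/8 ≈ -1031.9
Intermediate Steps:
v(Z) = 1/(2*Z)
(-8 + v(8))*130 = (-8 + (½)/8)*130 = (-8 + (½)*(⅛))*130 = (-8 + 1/16)*130 = -127/16*130 = -8255/8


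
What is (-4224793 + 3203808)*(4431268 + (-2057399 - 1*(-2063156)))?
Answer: -4530135969625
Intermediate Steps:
(-4224793 + 3203808)*(4431268 + (-2057399 - 1*(-2063156))) = -1020985*(4431268 + (-2057399 + 2063156)) = -1020985*(4431268 + 5757) = -1020985*4437025 = -4530135969625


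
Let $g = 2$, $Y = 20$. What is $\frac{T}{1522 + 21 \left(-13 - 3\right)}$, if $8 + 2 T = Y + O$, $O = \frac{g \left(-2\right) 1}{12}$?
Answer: $\frac{35}{7116} \approx 0.0049185$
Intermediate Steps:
$O = - \frac{1}{3}$ ($O = \frac{2 \left(-2\right) 1}{12} = \left(-4\right) 1 \cdot \frac{1}{12} = \left(-4\right) \frac{1}{12} = - \frac{1}{3} \approx -0.33333$)
$T = \frac{35}{6}$ ($T = -4 + \frac{20 - \frac{1}{3}}{2} = -4 + \frac{1}{2} \cdot \frac{59}{3} = -4 + \frac{59}{6} = \frac{35}{6} \approx 5.8333$)
$\frac{T}{1522 + 21 \left(-13 - 3\right)} = \frac{35}{6 \left(1522 + 21 \left(-13 - 3\right)\right)} = \frac{35}{6 \left(1522 + 21 \left(-16\right)\right)} = \frac{35}{6 \left(1522 - 336\right)} = \frac{35}{6 \cdot 1186} = \frac{35}{6} \cdot \frac{1}{1186} = \frac{35}{7116}$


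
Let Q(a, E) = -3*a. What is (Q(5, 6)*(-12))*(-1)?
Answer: -180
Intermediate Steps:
(Q(5, 6)*(-12))*(-1) = (-3*5*(-12))*(-1) = -15*(-12)*(-1) = 180*(-1) = -180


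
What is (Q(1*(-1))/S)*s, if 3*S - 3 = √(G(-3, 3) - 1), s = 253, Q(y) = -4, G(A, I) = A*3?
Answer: -9108/19 + 3036*I*√10/19 ≈ -479.37 + 505.3*I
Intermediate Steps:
G(A, I) = 3*A
S = 1 + I*√10/3 (S = 1 + √(3*(-3) - 1)/3 = 1 + √(-9 - 1)/3 = 1 + √(-10)/3 = 1 + (I*√10)/3 = 1 + I*√10/3 ≈ 1.0 + 1.0541*I)
(Q(1*(-1))/S)*s = -4/(1 + I*√10/3)*253 = -1012/(1 + I*√10/3)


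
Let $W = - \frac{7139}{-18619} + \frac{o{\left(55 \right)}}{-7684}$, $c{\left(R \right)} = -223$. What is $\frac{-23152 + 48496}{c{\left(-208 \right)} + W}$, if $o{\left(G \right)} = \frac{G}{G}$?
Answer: $- \frac{1208641809408}{10616471617} \approx -113.85$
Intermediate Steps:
$o{\left(G \right)} = 1$
$W = \frac{54837457}{143068396}$ ($W = - \frac{7139}{-18619} + 1 \frac{1}{-7684} = \left(-7139\right) \left(- \frac{1}{18619}\right) + 1 \left(- \frac{1}{7684}\right) = \frac{7139}{18619} - \frac{1}{7684} = \frac{54837457}{143068396} \approx 0.3833$)
$\frac{-23152 + 48496}{c{\left(-208 \right)} + W} = \frac{-23152 + 48496}{-223 + \frac{54837457}{143068396}} = \frac{25344}{- \frac{31849414851}{143068396}} = 25344 \left(- \frac{143068396}{31849414851}\right) = - \frac{1208641809408}{10616471617}$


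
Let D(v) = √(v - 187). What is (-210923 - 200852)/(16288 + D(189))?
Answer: -3353495600/132649471 + 411775*√2/265298942 ≈ -25.279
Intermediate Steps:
D(v) = √(-187 + v)
(-210923 - 200852)/(16288 + D(189)) = (-210923 - 200852)/(16288 + √(-187 + 189)) = -411775/(16288 + √2)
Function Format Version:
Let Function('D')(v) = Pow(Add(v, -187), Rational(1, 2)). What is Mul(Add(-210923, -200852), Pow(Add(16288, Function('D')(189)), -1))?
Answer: Add(Rational(-3353495600, 132649471), Mul(Rational(411775, 265298942), Pow(2, Rational(1, 2)))) ≈ -25.279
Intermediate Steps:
Function('D')(v) = Pow(Add(-187, v), Rational(1, 2))
Mul(Add(-210923, -200852), Pow(Add(16288, Function('D')(189)), -1)) = Mul(Add(-210923, -200852), Pow(Add(16288, Pow(Add(-187, 189), Rational(1, 2))), -1)) = Mul(-411775, Pow(Add(16288, Pow(2, Rational(1, 2))), -1))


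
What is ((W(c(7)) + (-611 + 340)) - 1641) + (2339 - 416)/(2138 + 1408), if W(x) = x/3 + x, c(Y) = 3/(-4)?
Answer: -2260525/1182 ≈ -1912.5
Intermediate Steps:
c(Y) = -¾ (c(Y) = 3*(-¼) = -¾)
W(x) = 4*x/3 (W(x) = x*(⅓) + x = x/3 + x = 4*x/3)
((W(c(7)) + (-611 + 340)) - 1641) + (2339 - 416)/(2138 + 1408) = (((4/3)*(-¾) + (-611 + 340)) - 1641) + (2339 - 416)/(2138 + 1408) = ((-1 - 271) - 1641) + 1923/3546 = (-272 - 1641) + 1923*(1/3546) = -1913 + 641/1182 = -2260525/1182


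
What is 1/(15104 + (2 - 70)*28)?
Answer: 1/13200 ≈ 7.5758e-5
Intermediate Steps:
1/(15104 + (2 - 70)*28) = 1/(15104 - 68*28) = 1/(15104 - 1904) = 1/13200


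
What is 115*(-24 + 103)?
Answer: 9085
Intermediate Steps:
115*(-24 + 103) = 115*79 = 9085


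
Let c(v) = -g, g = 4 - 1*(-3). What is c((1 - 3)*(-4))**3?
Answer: -343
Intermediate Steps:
g = 7 (g = 4 + 3 = 7)
c(v) = -7 (c(v) = -1*7 = -7)
c((1 - 3)*(-4))**3 = (-7)**3 = -343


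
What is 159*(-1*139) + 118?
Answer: -21983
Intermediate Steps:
159*(-1*139) + 118 = 159*(-139) + 118 = -22101 + 118 = -21983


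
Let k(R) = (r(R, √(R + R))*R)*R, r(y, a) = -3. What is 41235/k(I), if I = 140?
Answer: -2749/3920 ≈ -0.70128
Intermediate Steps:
k(R) = -3*R² (k(R) = (-3*R)*R = -3*R²)
41235/k(I) = 41235/((-3*140²)) = 41235/((-3*19600)) = 41235/(-58800) = 41235*(-1/58800) = -2749/3920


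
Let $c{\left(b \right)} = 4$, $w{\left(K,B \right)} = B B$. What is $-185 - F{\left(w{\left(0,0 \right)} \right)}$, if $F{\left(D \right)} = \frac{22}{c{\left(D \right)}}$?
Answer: $- \frac{381}{2} \approx -190.5$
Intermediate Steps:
$w{\left(K,B \right)} = B^{2}$
$F{\left(D \right)} = \frac{11}{2}$ ($F{\left(D \right)} = \frac{22}{4} = 22 \cdot \frac{1}{4} = \frac{11}{2}$)
$-185 - F{\left(w{\left(0,0 \right)} \right)} = -185 - \frac{11}{2} = - \frac{381}{2}$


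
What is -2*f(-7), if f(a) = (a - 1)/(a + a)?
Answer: -8/7 ≈ -1.1429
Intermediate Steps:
f(a) = (-1 + a)/(2*a) (f(a) = (-1 + a)/((2*a)) = (-1 + a)*(1/(2*a)) = (-1 + a)/(2*a))
-2*f(-7) = -(-1 - 7)/(-7) = -(-1)*(-8)/7 = -2*4/7 = -8/7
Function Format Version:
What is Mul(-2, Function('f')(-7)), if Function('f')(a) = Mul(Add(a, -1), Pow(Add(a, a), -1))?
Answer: Rational(-8, 7) ≈ -1.1429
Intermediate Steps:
Function('f')(a) = Mul(Rational(1, 2), Pow(a, -1), Add(-1, a)) (Function('f')(a) = Mul(Add(-1, a), Pow(Mul(2, a), -1)) = Mul(Add(-1, a), Mul(Rational(1, 2), Pow(a, -1))) = Mul(Rational(1, 2), Pow(a, -1), Add(-1, a)))
Mul(-2, Function('f')(-7)) = Mul(-2, Mul(Rational(1, 2), Pow(-7, -1), Add(-1, -7))) = Mul(-2, Mul(Rational(1, 2), Rational(-1, 7), -8)) = Mul(-2, Rational(4, 7)) = Rational(-8, 7)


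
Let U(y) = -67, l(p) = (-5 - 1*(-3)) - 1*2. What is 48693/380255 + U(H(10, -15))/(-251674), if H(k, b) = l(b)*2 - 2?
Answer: 12280239167/95700296870 ≈ 0.12832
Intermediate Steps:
l(p) = -4 (l(p) = (-5 + 3) - 2 = -2 - 2 = -4)
H(k, b) = -10 (H(k, b) = -4*2 - 2 = -8 - 2 = -10)
48693/380255 + U(H(10, -15))/(-251674) = 48693/380255 - 67/(-251674) = 48693*(1/380255) - 67*(-1/251674) = 48693/380255 + 67/251674 = 12280239167/95700296870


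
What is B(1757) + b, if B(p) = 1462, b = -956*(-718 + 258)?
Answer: 441222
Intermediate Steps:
b = 439760 (b = -956*(-460) = 439760)
B(1757) + b = 1462 + 439760 = 441222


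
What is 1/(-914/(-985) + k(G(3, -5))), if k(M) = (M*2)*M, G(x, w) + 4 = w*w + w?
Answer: 985/505234 ≈ 0.0019496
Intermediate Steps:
G(x, w) = -4 + w + w**2 (G(x, w) = -4 + (w*w + w) = -4 + (w**2 + w) = -4 + (w + w**2) = -4 + w + w**2)
k(M) = 2*M**2 (k(M) = (2*M)*M = 2*M**2)
1/(-914/(-985) + k(G(3, -5))) = 1/(-914/(-985) + 2*(-4 - 5 + (-5)**2)**2) = 1/(-914*(-1/985) + 2*(-4 - 5 + 25)**2) = 1/(914/985 + 2*16**2) = 1/(914/985 + 2*256) = 1/(914/985 + 512) = 1/(505234/985) = 985/505234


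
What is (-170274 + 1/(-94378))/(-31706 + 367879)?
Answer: -16070119573/31727335394 ≈ -0.50651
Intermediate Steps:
(-170274 + 1/(-94378))/(-31706 + 367879) = (-170274 - 1/94378)/336173 = -16070119573/94378*1/336173 = -16070119573/31727335394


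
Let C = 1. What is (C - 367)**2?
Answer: 133956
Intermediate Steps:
(C - 367)**2 = (1 - 367)**2 = (-366)**2 = 133956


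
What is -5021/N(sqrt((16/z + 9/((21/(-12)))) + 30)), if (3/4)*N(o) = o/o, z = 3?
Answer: -15063/4 ≈ -3765.8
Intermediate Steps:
N(o) = 4/3 (N(o) = 4*(o/o)/3 = (4/3)*1 = 4/3)
-5021/N(sqrt((16/z + 9/((21/(-12)))) + 30)) = -5021/4/3 = -5021*3/4 = -15063/4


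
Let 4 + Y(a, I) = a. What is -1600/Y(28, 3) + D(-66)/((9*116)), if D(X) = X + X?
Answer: -1937/29 ≈ -66.793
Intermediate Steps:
Y(a, I) = -4 + a
D(X) = 2*X
-1600/Y(28, 3) + D(-66)/((9*116)) = -1600/(-4 + 28) + (2*(-66))/((9*116)) = -1600/24 - 132/1044 = -1600*1/24 - 132*1/1044 = -200/3 - 11/87 = -1937/29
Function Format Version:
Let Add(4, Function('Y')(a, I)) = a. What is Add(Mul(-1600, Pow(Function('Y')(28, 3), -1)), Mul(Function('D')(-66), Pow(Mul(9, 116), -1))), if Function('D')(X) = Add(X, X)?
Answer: Rational(-1937, 29) ≈ -66.793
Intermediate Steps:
Function('Y')(a, I) = Add(-4, a)
Function('D')(X) = Mul(2, X)
Add(Mul(-1600, Pow(Function('Y')(28, 3), -1)), Mul(Function('D')(-66), Pow(Mul(9, 116), -1))) = Add(Mul(-1600, Pow(Add(-4, 28), -1)), Mul(Mul(2, -66), Pow(Mul(9, 116), -1))) = Add(Mul(-1600, Pow(24, -1)), Mul(-132, Pow(1044, -1))) = Add(Mul(-1600, Rational(1, 24)), Mul(-132, Rational(1, 1044))) = Add(Rational(-200, 3), Rational(-11, 87)) = Rational(-1937, 29)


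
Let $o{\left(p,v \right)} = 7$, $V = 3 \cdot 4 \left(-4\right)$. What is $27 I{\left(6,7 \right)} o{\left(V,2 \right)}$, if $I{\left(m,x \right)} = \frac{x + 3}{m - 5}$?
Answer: $1890$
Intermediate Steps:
$V = -48$ ($V = 12 \left(-4\right) = -48$)
$I{\left(m,x \right)} = \frac{3 + x}{-5 + m}$
$27 I{\left(6,7 \right)} o{\left(V,2 \right)} = 27 \frac{3 + 7}{-5 + 6} \cdot 7 = 27 \cdot 1^{-1} \cdot 10 \cdot 7 = 27 \cdot 1 \cdot 10 \cdot 7 = 27 \cdot 10 \cdot 7 = 270 \cdot 7 = 1890$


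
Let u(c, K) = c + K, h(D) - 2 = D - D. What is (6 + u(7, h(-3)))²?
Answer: 225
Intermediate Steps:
h(D) = 2 (h(D) = 2 + (D - D) = 2 + 0 = 2)
u(c, K) = K + c
(6 + u(7, h(-3)))² = (6 + (2 + 7))² = (6 + 9)² = 15² = 225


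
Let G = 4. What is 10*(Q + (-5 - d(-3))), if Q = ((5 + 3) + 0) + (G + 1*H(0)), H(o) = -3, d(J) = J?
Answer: 70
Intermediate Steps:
Q = 9 (Q = ((5 + 3) + 0) + (4 + 1*(-3)) = (8 + 0) + (4 - 3) = 8 + 1 = 9)
10*(Q + (-5 - d(-3))) = 10*(9 + (-5 - 1*(-3))) = 10*(9 + (-5 + 3)) = 10*(9 - 2) = 10*7 = 70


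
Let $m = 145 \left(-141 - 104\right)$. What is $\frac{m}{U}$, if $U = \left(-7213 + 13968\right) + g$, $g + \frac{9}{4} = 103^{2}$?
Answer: $- \frac{20300}{9921} \approx -2.0462$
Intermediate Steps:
$g = \frac{42427}{4}$ ($g = - \frac{9}{4} + 103^{2} = - \frac{9}{4} + 10609 = \frac{42427}{4} \approx 10607.0$)
$m = -35525$ ($m = 145 \left(-245\right) = -35525$)
$U = \frac{69447}{4}$ ($U = \left(-7213 + 13968\right) + \frac{42427}{4} = 6755 + \frac{42427}{4} = \frac{69447}{4} \approx 17362.0$)
$\frac{m}{U} = - \frac{35525}{\frac{69447}{4}} = \left(-35525\right) \frac{4}{69447} = - \frac{20300}{9921}$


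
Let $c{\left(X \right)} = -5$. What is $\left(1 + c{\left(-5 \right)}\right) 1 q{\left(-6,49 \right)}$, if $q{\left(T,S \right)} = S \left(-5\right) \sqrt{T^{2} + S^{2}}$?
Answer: $980 \sqrt{2437} \approx 48379.0$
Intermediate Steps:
$q{\left(T,S \right)} = - 5 S \sqrt{S^{2} + T^{2}}$
$\left(1 + c{\left(-5 \right)}\right) 1 q{\left(-6,49 \right)} = \left(1 - 5\right) 1 \left(\left(-5\right) 49 \sqrt{49^{2} + \left(-6\right)^{2}}\right) = \left(-4\right) 1 \left(\left(-5\right) 49 \sqrt{2401 + 36}\right) = - 4 \left(\left(-5\right) 49 \sqrt{2437}\right) = - 4 \left(- 245 \sqrt{2437}\right) = 980 \sqrt{2437}$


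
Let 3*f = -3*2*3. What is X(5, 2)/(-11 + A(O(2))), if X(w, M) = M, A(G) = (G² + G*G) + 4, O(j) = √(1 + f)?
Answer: -2/17 ≈ -0.11765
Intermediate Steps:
f = -6 (f = (-3*2*3)/3 = (-6*3)/3 = (⅓)*(-18) = -6)
O(j) = I*√5 (O(j) = √(1 - 6) = √(-5) = I*√5)
A(G) = 4 + 2*G² (A(G) = (G² + G²) + 4 = 2*G² + 4 = 4 + 2*G²)
X(5, 2)/(-11 + A(O(2))) = 2/(-11 + (4 + 2*(I*√5)²)) = 2/(-11 + (4 + 2*(-5))) = 2/(-11 + (4 - 10)) = 2/(-11 - 6) = 2/(-17) = 2*(-1/17) = -2/17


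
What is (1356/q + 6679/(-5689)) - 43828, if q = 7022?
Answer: -875443527239/19974079 ≈ -43829.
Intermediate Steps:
(1356/q + 6679/(-5689)) - 43828 = (1356/7022 + 6679/(-5689)) - 43828 = (1356*(1/7022) + 6679*(-1/5689)) - 43828 = (678/3511 - 6679/5689) - 43828 = -19592827/19974079 - 43828 = -875443527239/19974079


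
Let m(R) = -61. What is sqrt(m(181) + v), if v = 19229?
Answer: 4*sqrt(1198) ≈ 138.45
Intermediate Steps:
sqrt(m(181) + v) = sqrt(-61 + 19229) = sqrt(19168) = 4*sqrt(1198)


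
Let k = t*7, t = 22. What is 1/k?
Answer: 1/154 ≈ 0.0064935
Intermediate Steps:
k = 154 (k = 22*7 = 154)
1/k = 1/154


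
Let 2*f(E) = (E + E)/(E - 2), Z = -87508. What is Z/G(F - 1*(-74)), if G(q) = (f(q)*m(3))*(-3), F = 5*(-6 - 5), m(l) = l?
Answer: 1487636/171 ≈ 8699.6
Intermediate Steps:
f(E) = E/(-2 + E) (f(E) = ((E + E)/(E - 2))/2 = ((2*E)/(-2 + E))/2 = (2*E/(-2 + E))/2 = E/(-2 + E))
F = -55 (F = 5*(-11) = -55)
G(q) = -9*q/(-2 + q) (G(q) = ((q/(-2 + q))*3)*(-3) = (3*q/(-2 + q))*(-3) = -9*q/(-2 + q))
Z/G(F - 1*(-74)) = -87508*(-(-2 + (-55 - 1*(-74)))/(9*(-55 - 1*(-74)))) = -87508*(-(-2 + (-55 + 74))/(9*(-55 + 74))) = -87508/((-9*19/(-2 + 19))) = -87508/((-9*19/17)) = -87508/((-9*19*1/17)) = -87508/(-171/17) = -87508*(-17/171) = 1487636/171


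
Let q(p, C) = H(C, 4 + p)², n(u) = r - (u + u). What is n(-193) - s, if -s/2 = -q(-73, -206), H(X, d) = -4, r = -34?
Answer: 320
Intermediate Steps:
n(u) = -34 - 2*u (n(u) = -34 - (u + u) = -34 - 2*u)
q(p, C) = 16 (q(p, C) = (-4)² = 16)
s = 32 (s = -(-2)*16 = -2*(-16) = 32)
n(-193) - s = (-34 - 2*(-193)) - 1*32 = (-34 + 386) - 32 = 352 - 32 = 320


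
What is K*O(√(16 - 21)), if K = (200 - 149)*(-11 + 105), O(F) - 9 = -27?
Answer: -86292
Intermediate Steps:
O(F) = -18 (O(F) = 9 - 27 = -18)
K = 4794 (K = 51*94 = 4794)
K*O(√(16 - 21)) = 4794*(-18) = -86292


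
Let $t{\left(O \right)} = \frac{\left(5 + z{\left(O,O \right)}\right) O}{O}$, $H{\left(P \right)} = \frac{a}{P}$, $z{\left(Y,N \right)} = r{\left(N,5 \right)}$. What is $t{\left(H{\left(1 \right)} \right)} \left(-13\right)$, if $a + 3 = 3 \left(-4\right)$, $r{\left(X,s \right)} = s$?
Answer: $-130$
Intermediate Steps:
$a = -15$ ($a = -3 + 3 \left(-4\right) = -3 - 12 = -15$)
$z{\left(Y,N \right)} = 5$
$H{\left(P \right)} = - \frac{15}{P}$
$t{\left(O \right)} = 10$ ($t{\left(O \right)} = \frac{\left(5 + 5\right) O}{O} = \frac{10 O}{O} = 10$)
$t{\left(H{\left(1 \right)} \right)} \left(-13\right) = 10 \left(-13\right) = -130$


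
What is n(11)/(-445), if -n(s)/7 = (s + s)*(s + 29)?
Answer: 1232/89 ≈ 13.843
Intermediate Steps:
n(s) = -14*s*(29 + s) (n(s) = -7*(s + s)*(s + 29) = -7*2*s*(29 + s) = -14*s*(29 + s))
n(11)/(-445) = -14*11*(29 + 11)/(-445) = -14*11*40*(-1/445) = -6160*(-1/445) = 1232/89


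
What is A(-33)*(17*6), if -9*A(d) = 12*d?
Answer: 4488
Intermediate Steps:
A(d) = -4*d/3
A(-33)*(17*6) = (-4/3*(-33))*(17*6) = 44*102 = 4488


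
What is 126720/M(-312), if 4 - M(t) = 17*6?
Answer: -63360/49 ≈ -1293.1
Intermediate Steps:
M(t) = -98 (M(t) = 4 - 17*6 = 4 - 1*102 = 4 - 102 = -98)
126720/M(-312) = 126720/(-98) = 126720*(-1/98) = -63360/49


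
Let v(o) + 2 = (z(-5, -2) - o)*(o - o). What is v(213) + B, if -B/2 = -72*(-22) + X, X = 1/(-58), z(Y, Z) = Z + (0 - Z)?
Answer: -91929/29 ≈ -3170.0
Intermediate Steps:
z(Y, Z) = 0 (z(Y, Z) = Z - Z = 0)
X = -1/58 ≈ -0.017241
B = -91871/29 (B = -2*(-72*(-22) - 1/58) = -2*(1584 - 1/58) = -2*91871/58 = -91871/29 ≈ -3168.0)
v(o) = -2 (v(o) = -2 + (0 - o)*(o - o) = -2 - o*0 = -2 + 0 = -2)
v(213) + B = -2 - 91871/29 = -91929/29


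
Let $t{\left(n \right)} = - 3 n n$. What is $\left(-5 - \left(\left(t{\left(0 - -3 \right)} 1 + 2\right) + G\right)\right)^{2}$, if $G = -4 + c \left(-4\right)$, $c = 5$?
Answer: $1936$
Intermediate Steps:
$t{\left(n \right)} = - 3 n^{2}$
$G = -24$ ($G = -4 + 5 \left(-4\right) = -4 - 20 = -24$)
$\left(-5 - \left(\left(t{\left(0 - -3 \right)} 1 + 2\right) + G\right)\right)^{2} = \left(-5 - \left(\left(- 3 \left(0 - -3\right)^{2} \cdot 1 + 2\right) - 24\right)\right)^{2} = \left(-5 - \left(\left(- 3 \left(0 + 3\right)^{2} \cdot 1 + 2\right) - 24\right)\right)^{2} = \left(-5 - \left(\left(- 3 \cdot 3^{2} \cdot 1 + 2\right) - 24\right)\right)^{2} = \left(-5 - \left(\left(\left(-3\right) 9 \cdot 1 + 2\right) - 24\right)\right)^{2} = \left(-5 - \left(\left(\left(-27\right) 1 + 2\right) - 24\right)\right)^{2} = \left(-5 - \left(\left(-27 + 2\right) - 24\right)\right)^{2} = \left(-5 - \left(-25 - 24\right)\right)^{2} = \left(-5 - -49\right)^{2} = \left(-5 + 49\right)^{2} = 44^{2} = 1936$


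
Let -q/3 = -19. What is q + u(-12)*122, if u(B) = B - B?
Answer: 57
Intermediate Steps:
q = 57 (q = -3*(-19) = 57)
u(B) = 0
q + u(-12)*122 = 57 + 0*122 = 57 + 0 = 57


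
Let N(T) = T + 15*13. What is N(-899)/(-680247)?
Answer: 704/680247 ≈ 0.0010349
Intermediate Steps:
N(T) = 195 + T (N(T) = T + 195 = 195 + T)
N(-899)/(-680247) = (195 - 899)/(-680247) = -704*(-1/680247) = 704/680247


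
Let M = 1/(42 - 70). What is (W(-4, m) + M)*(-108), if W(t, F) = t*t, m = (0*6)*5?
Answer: -12069/7 ≈ -1724.1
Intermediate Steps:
m = 0 (m = 0*5 = 0)
W(t, F) = t²
M = -1/28 (M = 1/(-28) = -1/28 ≈ -0.035714)
(W(-4, m) + M)*(-108) = ((-4)² - 1/28)*(-108) = (16 - 1/28)*(-108) = (447/28)*(-108) = -12069/7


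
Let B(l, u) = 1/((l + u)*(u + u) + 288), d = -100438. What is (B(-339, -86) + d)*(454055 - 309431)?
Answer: -266503849203108/18347 ≈ -1.4526e+10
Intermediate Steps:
B(l, u) = 1/(288 + 2*u*(l + u)) (B(l, u) = 1/((l + u)*(2*u) + 288) = 1/(2*u*(l + u) + 288) = 1/(288 + 2*u*(l + u)))
(B(-339, -86) + d)*(454055 - 309431) = (1/(2*(144 + (-86)² - 339*(-86))) - 100438)*(454055 - 309431) = (1/(2*(144 + 7396 + 29154)) - 100438)*144624 = ((½)/36694 - 100438)*144624 = ((½)*(1/36694) - 100438)*144624 = (1/73388 - 100438)*144624 = -7370943943/73388*144624 = -266503849203108/18347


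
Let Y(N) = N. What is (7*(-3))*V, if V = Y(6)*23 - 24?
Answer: -2394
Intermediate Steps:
V = 114 (V = 6*23 - 24 = 138 - 24 = 114)
(7*(-3))*V = (7*(-3))*114 = -21*114 = -2394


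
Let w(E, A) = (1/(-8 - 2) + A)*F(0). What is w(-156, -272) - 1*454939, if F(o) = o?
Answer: -454939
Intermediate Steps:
w(E, A) = 0 (w(E, A) = (1/(-8 - 2) + A)*0 = (1/(-10) + A)*0 = (-1/10 + A)*0 = 0)
w(-156, -272) - 1*454939 = 0 - 1*454939 = 0 - 454939 = -454939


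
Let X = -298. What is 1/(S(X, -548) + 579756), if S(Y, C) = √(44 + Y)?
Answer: 289878/168058509895 - I*√254/336117019790 ≈ 1.7249e-6 - 4.7416e-11*I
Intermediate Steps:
1/(S(X, -548) + 579756) = 1/(√(44 - 298) + 579756) = 1/(√(-254) + 579756) = 1/(I*√254 + 579756) = 1/(579756 + I*√254)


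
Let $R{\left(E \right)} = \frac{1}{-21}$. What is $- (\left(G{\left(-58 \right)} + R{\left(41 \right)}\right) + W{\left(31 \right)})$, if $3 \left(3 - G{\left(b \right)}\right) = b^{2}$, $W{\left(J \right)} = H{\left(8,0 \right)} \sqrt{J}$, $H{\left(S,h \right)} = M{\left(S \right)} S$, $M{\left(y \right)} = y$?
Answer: $\frac{23486}{21} - 64 \sqrt{31} \approx 762.04$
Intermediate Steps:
$R{\left(E \right)} = - \frac{1}{21}$
$H{\left(S,h \right)} = S^{2}$ ($H{\left(S,h \right)} = S S = S^{2}$)
$W{\left(J \right)} = 64 \sqrt{J}$ ($W{\left(J \right)} = 8^{2} \sqrt{J} = 64 \sqrt{J}$)
$G{\left(b \right)} = 3 - \frac{b^{2}}{3}$
$- (\left(G{\left(-58 \right)} + R{\left(41 \right)}\right) + W{\left(31 \right)}) = - (\left(\left(3 - \frac{\left(-58\right)^{2}}{3}\right) - \frac{1}{21}\right) + 64 \sqrt{31}) = - (\left(\left(3 - \frac{3364}{3}\right) - \frac{1}{21}\right) + 64 \sqrt{31}) = - (\left(- \frac{3355}{3} - \frac{1}{21}\right) + 64 \sqrt{31}) = - (- \frac{23486}{21} + 64 \sqrt{31}) = \frac{23486}{21} - 64 \sqrt{31}$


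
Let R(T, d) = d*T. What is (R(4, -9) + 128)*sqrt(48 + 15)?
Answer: 276*sqrt(7) ≈ 730.23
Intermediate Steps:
R(T, d) = T*d
(R(4, -9) + 128)*sqrt(48 + 15) = (4*(-9) + 128)*sqrt(48 + 15) = (-36 + 128)*sqrt(63) = 92*(3*sqrt(7)) = 276*sqrt(7)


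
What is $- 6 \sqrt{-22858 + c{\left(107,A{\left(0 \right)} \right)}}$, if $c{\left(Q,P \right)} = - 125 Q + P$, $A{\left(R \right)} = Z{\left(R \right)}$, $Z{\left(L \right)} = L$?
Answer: $- 6 i \sqrt{36233} \approx - 1142.1 i$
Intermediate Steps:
$A{\left(R \right)} = R$
$c{\left(Q,P \right)} = P - 125 Q$
$- 6 \sqrt{-22858 + c{\left(107,A{\left(0 \right)} \right)}} = - 6 \sqrt{-22858 + \left(0 - 13375\right)} = - 6 \sqrt{-22858 - 13375} = - 6 \sqrt{-36233} = - 6 i \sqrt{36233}$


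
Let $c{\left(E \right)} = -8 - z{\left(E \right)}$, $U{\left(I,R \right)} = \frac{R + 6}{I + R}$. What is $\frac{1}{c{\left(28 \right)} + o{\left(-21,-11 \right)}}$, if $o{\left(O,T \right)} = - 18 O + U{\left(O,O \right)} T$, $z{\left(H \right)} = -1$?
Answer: $\frac{14}{5139} \approx 0.0027243$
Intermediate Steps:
$U{\left(I,R \right)} = \frac{6 + R}{I + R}$
$c{\left(E \right)} = -7$ ($c{\left(E \right)} = -8 - -1 = -8 + 1 = -7$)
$o{\left(O,T \right)} = - 18 O + \frac{T \left(6 + O\right)}{2 O}$ ($o{\left(O,T \right)} = - 18 O + \frac{6 + O}{O + O} T = - 18 O + \frac{6 + O}{2 O} T = - 18 O + \frac{T \left(6 + O\right)}{2 O}$)
$\frac{1}{c{\left(28 \right)} + o{\left(-21,-11 \right)}} = \frac{1}{-7 + \left(\frac{1}{2} \left(-11\right) - -378 + 3 \left(-11\right) \frac{1}{-21}\right)} = \frac{1}{-7 + \left(- \frac{11}{2} + 378 + 3 \left(-11\right) \left(- \frac{1}{21}\right)\right)} = \frac{1}{-7 + \left(- \frac{11}{2} + 378 + \frac{11}{7}\right)} = \frac{1}{-7 + \frac{5237}{14}} = \frac{1}{\frac{5139}{14}} = \frac{14}{5139}$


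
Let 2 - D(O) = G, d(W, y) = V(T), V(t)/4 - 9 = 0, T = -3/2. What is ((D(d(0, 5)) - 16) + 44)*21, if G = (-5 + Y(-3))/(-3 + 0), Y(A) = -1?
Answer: 588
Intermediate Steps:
T = -3/2 (T = -3*½ = -3/2 ≈ -1.5000)
V(t) = 36 (V(t) = 36 + 4*0 = 36 + 0 = 36)
G = 2 (G = (-5 - 1)/(-3 + 0) = -6/(-3) = -6*(-⅓) = 2)
d(W, y) = 36
D(O) = 0 (D(O) = 2 - 1*2 = 2 - 2 = 0)
((D(d(0, 5)) - 16) + 44)*21 = ((0 - 16) + 44)*21 = (-16 + 44)*21 = 28*21 = 588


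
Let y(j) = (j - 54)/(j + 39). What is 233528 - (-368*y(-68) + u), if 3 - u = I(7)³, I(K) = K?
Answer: 6827068/29 ≈ 2.3542e+5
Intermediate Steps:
y(j) = (-54 + j)/(39 + j)
u = -340 (u = 3 - 1*7³ = 3 - 1*343 = 3 - 343 = -340)
233528 - (-368*y(-68) + u) = 233528 - (-368*(-54 - 68)/(39 - 68) - 340) = 233528 - (-368*(-122)/(-29) - 340) = 233528 - (-(-368)*(-122)/29 - 340) = 233528 - (-368*122/29 - 340) = 233528 - (-44896/29 - 340) = 233528 - 1*(-54756/29) = 233528 + 54756/29 = 6827068/29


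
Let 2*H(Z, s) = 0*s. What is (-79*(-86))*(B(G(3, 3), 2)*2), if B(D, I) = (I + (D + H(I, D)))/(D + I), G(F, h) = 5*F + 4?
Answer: 13588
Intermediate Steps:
G(F, h) = 4 + 5*F
H(Z, s) = 0 (H(Z, s) = (0*s)/2 = (½)*0 = 0)
B(D, I) = 1 (B(D, I) = (I + (D + 0))/(D + I) = (I + D)/(D + I) = (D + I)/(D + I) = 1)
(-79*(-86))*(B(G(3, 3), 2)*2) = (-79*(-86))*(1*2) = 6794*2 = 13588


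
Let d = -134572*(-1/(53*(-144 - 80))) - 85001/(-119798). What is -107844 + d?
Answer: -2739202911483/25397176 ≈ -1.0785e+5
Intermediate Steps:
d = -269862939/25397176 (d = -134572/((-224*(-53))) - 85001*(-1/119798) = -134572/11872 + 12143/17114 = -134572*1/11872 + 12143/17114 = -33643/2968 + 12143/17114 = -269862939/25397176 ≈ -10.626)
-107844 + d = -107844 - 269862939/25397176 = -2739202911483/25397176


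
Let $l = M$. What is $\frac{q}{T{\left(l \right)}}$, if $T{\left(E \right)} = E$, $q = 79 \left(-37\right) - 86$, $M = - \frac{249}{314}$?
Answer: $\frac{314942}{83} \approx 3794.5$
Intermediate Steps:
$M = - \frac{249}{314}$ ($M = \left(-249\right) \frac{1}{314} = - \frac{249}{314} \approx -0.79299$)
$l = - \frac{249}{314} \approx -0.79299$
$q = -3009$ ($q = -2923 - 86 = -3009$)
$\frac{q}{T{\left(l \right)}} = - \frac{3009}{- \frac{249}{314}} = \left(-3009\right) \left(- \frac{314}{249}\right) = \frac{314942}{83}$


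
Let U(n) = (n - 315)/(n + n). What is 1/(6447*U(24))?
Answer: -16/625359 ≈ -2.5585e-5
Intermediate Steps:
U(n) = (-315 + n)/(2*n) (U(n) = (-315 + n)/((2*n)) = (-315 + n)*(1/(2*n)) = (-315 + n)/(2*n))
1/(6447*U(24)) = 1/(6447*(((½)*(-315 + 24)/24))) = 1/(6447*(((½)*(1/24)*(-291)))) = 1/(6447*(-97/16)) = (1/6447)*(-16/97) = -16/625359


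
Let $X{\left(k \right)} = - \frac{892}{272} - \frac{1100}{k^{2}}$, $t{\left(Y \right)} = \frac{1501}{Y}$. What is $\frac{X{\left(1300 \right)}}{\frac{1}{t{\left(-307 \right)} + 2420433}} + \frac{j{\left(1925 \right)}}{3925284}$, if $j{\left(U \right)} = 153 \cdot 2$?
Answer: $- \frac{22905415112766988157}{2885119721770} \approx -7.9392 \cdot 10^{6}$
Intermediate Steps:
$X{\left(k \right)} = - \frac{223}{68} - \frac{1100}{k^{2}}$ ($X{\left(k \right)} = \left(-892\right) \frac{1}{272} - \frac{1100}{k^{2}} = - \frac{223}{68} - \frac{1100}{k^{2}}$)
$j{\left(U \right)} = 306$
$\frac{X{\left(1300 \right)}}{\frac{1}{t{\left(-307 \right)} + 2420433}} + \frac{j{\left(1925 \right)}}{3925284} = \frac{- \frac{223}{68} - \frac{1100}{1690000}}{\frac{1}{\frac{1501}{-307} + 2420433}} + \frac{306}{3925284} = \frac{- \frac{223}{68} - \frac{11}{16900}}{\frac{1}{1501 \left(- \frac{1}{307}\right) + 2420433}} + 306 \cdot \frac{1}{3925284} = \frac{- \frac{223}{68} - \frac{11}{16900}}{\frac{1}{- \frac{1501}{307} + 2420433}} + \frac{51}{654214} = - \frac{471181}{143650 \frac{1}{\frac{743071430}{307}}} + \frac{51}{654214} = - \frac{471181}{143650 \cdot \frac{307}{743071430}} + \frac{51}{654214} = \left(- \frac{471181}{143650}\right) \frac{743071430}{307} + \frac{51}{654214} = - \frac{35012113945883}{4410055} + \frac{51}{654214} = - \frac{22905415112766988157}{2885119721770}$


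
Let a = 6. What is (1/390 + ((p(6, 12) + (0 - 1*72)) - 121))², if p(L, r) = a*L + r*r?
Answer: 25694761/152100 ≈ 168.93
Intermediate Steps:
p(L, r) = r² + 6*L (p(L, r) = 6*L + r*r = 6*L + r² = r² + 6*L)
(1/390 + ((p(6, 12) + (0 - 1*72)) - 121))² = (1/390 + (((12² + 6*6) + (0 - 1*72)) - 121))² = (1/390 + (((144 + 36) + (0 - 72)) - 121))² = (1/390 + ((180 - 72) - 121))² = (1/390 + (108 - 121))² = (1/390 - 13)² = (-5069/390)² = 25694761/152100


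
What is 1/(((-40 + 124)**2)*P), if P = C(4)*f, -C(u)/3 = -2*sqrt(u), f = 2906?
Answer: 1/246056832 ≈ 4.0641e-9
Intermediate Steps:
C(u) = 6*sqrt(u) (C(u) = -(-6)*sqrt(u) = 6*sqrt(u))
P = 34872 (P = (6*sqrt(4))*2906 = (6*2)*2906 = 12*2906 = 34872)
1/(((-40 + 124)**2)*P) = 1/((-40 + 124)**2*34872) = (1/34872)/84**2 = (1/34872)/7056 = (1/7056)*(1/34872) = 1/246056832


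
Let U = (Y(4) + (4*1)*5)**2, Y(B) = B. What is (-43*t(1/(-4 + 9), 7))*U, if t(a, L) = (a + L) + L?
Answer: -1758528/5 ≈ -3.5171e+5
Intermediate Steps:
U = 576 (U = (4 + (4*1)*5)**2 = (4 + 4*5)**2 = (4 + 20)**2 = 24**2 = 576)
t(a, L) = a + 2*L (t(a, L) = (L + a) + L = a + 2*L)
(-43*t(1/(-4 + 9), 7))*U = -43*(1/(-4 + 9) + 2*7)*576 = -43*(1/5 + 14)*576 = -43*71/5*576 = -3053/5*576 = -1758528/5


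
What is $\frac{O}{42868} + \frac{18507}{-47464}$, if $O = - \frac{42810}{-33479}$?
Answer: $- \frac{6639700773141}{17029819442552} \approx -0.38989$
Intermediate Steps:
$O = \frac{42810}{33479}$ ($O = \left(-42810\right) \left(- \frac{1}{33479}\right) = \frac{42810}{33479} \approx 1.2787$)
$\frac{O}{42868} + \frac{18507}{-47464} = \frac{42810}{33479 \cdot 42868} + \frac{18507}{-47464} = \frac{42810}{33479} \cdot \frac{1}{42868} + 18507 \left(- \frac{1}{47464}\right) = \frac{21405}{717588886} - \frac{18507}{47464} = - \frac{6639700773141}{17029819442552}$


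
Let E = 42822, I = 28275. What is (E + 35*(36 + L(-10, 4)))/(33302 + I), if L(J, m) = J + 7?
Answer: 43977/61577 ≈ 0.71418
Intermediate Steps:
L(J, m) = 7 + J
(E + 35*(36 + L(-10, 4)))/(33302 + I) = (42822 + 35*(36 + (7 - 10)))/(33302 + 28275) = (42822 + 35*(36 - 3))/61577 = (42822 + 35*33)*(1/61577) = (42822 + 1155)*(1/61577) = 43977*(1/61577) = 43977/61577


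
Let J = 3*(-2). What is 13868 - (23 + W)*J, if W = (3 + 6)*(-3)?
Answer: 13844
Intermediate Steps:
J = -6
W = -27 (W = 9*(-3) = -27)
13868 - (23 + W)*J = 13868 - (23 - 27)*(-6) = 13868 - (-4)*(-6) = 13868 - 1*24 = 13868 - 24 = 13844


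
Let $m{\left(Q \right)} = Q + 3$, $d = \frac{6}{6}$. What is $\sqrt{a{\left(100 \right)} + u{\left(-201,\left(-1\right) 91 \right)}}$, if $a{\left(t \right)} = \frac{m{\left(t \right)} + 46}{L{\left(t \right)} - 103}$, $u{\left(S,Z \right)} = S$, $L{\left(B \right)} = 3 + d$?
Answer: $\frac{4 i \sqrt{13783}}{33} \approx 14.23 i$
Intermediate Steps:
$d = 1$ ($d = 6 \cdot \frac{1}{6} = 1$)
$L{\left(B \right)} = 4$ ($L{\left(B \right)} = 3 + 1 = 4$)
$m{\left(Q \right)} = 3 + Q$
$a{\left(t \right)} = - \frac{49}{99} - \frac{t}{99}$ ($a{\left(t \right)} = \frac{\left(3 + t\right) + 46}{4 - 103} = \frac{49 + t}{-99} = \left(49 + t\right) \left(- \frac{1}{99}\right) = - \frac{49}{99} - \frac{t}{99}$)
$\sqrt{a{\left(100 \right)} + u{\left(-201,\left(-1\right) 91 \right)}} = \sqrt{\left(- \frac{49}{99} - \frac{100}{99}\right) - 201} = \sqrt{- \frac{149}{99} - 201} = \sqrt{- \frac{20048}{99}} = \frac{4 i \sqrt{13783}}{33}$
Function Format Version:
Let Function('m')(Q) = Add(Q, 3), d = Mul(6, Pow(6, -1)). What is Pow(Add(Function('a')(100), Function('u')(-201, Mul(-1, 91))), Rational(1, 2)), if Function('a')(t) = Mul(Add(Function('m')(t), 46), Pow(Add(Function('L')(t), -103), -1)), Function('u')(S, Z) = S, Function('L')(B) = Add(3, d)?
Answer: Mul(Rational(4, 33), I, Pow(13783, Rational(1, 2))) ≈ Mul(14.230, I)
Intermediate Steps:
d = 1 (d = Mul(6, Rational(1, 6)) = 1)
Function('L')(B) = 4 (Function('L')(B) = Add(3, 1) = 4)
Function('m')(Q) = Add(3, Q)
Function('a')(t) = Add(Rational(-49, 99), Mul(Rational(-1, 99), t)) (Function('a')(t) = Mul(Add(Add(3, t), 46), Pow(Add(4, -103), -1)) = Mul(Add(49, t), Pow(-99, -1)) = Mul(Add(49, t), Rational(-1, 99)) = Add(Rational(-49, 99), Mul(Rational(-1, 99), t)))
Pow(Add(Function('a')(100), Function('u')(-201, Mul(-1, 91))), Rational(1, 2)) = Pow(Add(Add(Rational(-49, 99), Mul(Rational(-1, 99), 100)), -201), Rational(1, 2)) = Pow(Add(Add(Rational(-49, 99), Rational(-100, 99)), -201), Rational(1, 2)) = Pow(Add(Rational(-149, 99), -201), Rational(1, 2)) = Pow(Rational(-20048, 99), Rational(1, 2)) = Mul(Rational(4, 33), I, Pow(13783, Rational(1, 2)))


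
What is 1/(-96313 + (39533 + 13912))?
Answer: -1/42868 ≈ -2.3327e-5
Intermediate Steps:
1/(-96313 + (39533 + 13912)) = 1/(-96313 + 53445) = 1/(-42868) = -1/42868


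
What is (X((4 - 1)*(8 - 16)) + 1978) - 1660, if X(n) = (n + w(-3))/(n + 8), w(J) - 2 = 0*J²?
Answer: 2555/8 ≈ 319.38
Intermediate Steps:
w(J) = 2 (w(J) = 2 + 0*J² = 2 + 0 = 2)
X(n) = (2 + n)/(8 + n) (X(n) = (n + 2)/(n + 8) = (2 + n)/(8 + n))
(X((4 - 1)*(8 - 16)) + 1978) - 1660 = ((2 + (4 - 1)*(8 - 16))/(8 + (4 - 1)*(8 - 16)) + 1978) - 1660 = ((2 + 3*(-8))/(8 + 3*(-8)) + 1978) - 1660 = ((2 - 24)/(8 - 24) + 1978) - 1660 = (-22/(-16) + 1978) - 1660 = (-1/16*(-22) + 1978) - 1660 = (11/8 + 1978) - 1660 = 15835/8 - 1660 = 2555/8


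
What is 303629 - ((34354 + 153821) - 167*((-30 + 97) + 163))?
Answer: 153864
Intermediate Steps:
303629 - ((34354 + 153821) - 167*((-30 + 97) + 163)) = 303629 - (188175 - 167*(67 + 163)) = 303629 - (188175 - 167*230) = 303629 - (188175 - 38410) = 303629 - 1*149765 = 303629 - 149765 = 153864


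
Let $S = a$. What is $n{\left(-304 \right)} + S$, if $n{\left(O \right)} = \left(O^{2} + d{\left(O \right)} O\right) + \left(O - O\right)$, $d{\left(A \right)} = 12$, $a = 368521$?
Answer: $457289$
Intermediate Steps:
$S = 368521$
$n{\left(O \right)} = O^{2} + 12 O$ ($n{\left(O \right)} = \left(O^{2} + 12 O\right) + \left(O - O\right) = \left(O^{2} + 12 O\right) + 0 = O^{2} + 12 O$)
$n{\left(-304 \right)} + S = - 304 \left(12 - 304\right) + 368521 = \left(-304\right) \left(-292\right) + 368521 = 88768 + 368521 = 457289$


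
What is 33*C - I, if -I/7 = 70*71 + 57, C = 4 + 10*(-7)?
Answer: 33011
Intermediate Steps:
C = -66 (C = 4 - 70 = -66)
I = -35189 (I = -7*(70*71 + 57) = -7*(4970 + 57) = -7*5027 = -35189)
33*C - I = 33*(-66) - 1*(-35189) = -2178 + 35189 = 33011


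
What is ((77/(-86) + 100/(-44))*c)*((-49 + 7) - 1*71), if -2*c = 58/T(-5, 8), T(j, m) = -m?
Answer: 9821169/7568 ≈ 1297.7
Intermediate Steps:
c = 29/8 (c = -29/((-1*8)) = -29/(-8) = -29*(-1)/8 = -1/2*(-29/4) = 29/8 ≈ 3.6250)
((77/(-86) + 100/(-44))*c)*((-49 + 7) - 1*71) = ((77/(-86) + 100/(-44))*(29/8))*((-49 + 7) - 1*71) = ((77*(-1/86) + 100*(-1/44))*(29/8))*(-42 - 71) = ((-77/86 - 25/11)*(29/8))*(-113) = -2997/946*29/8*(-113) = -86913/7568*(-113) = 9821169/7568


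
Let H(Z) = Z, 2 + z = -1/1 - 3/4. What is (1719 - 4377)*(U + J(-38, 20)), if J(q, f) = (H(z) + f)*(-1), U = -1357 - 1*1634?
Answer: 15986541/2 ≈ 7.9933e+6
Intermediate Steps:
U = -2991 (U = -1357 - 1634 = -2991)
z = -15/4 (z = -2 + (-1/1 - 3/4) = -2 + (-1*1 - 3*1/4) = -2 + (-1 - 3/4) = -2 - 7/4 = -15/4 ≈ -3.7500)
J(q, f) = 15/4 - f (J(q, f) = (-15/4 + f)*(-1) = 15/4 - f)
(1719 - 4377)*(U + J(-38, 20)) = (1719 - 4377)*(-2991 + (15/4 - 1*20)) = -2658*(-2991 + (15/4 - 20)) = -2658*(-2991 - 65/4) = -2658*(-12029/4) = 15986541/2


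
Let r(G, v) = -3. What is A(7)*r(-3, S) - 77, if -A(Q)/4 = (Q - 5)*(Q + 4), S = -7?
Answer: 187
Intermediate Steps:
A(Q) = -4*(-5 + Q)*(4 + Q) (A(Q) = -4*(Q - 5)*(Q + 4) = -4*(-5 + Q)*(4 + Q))
A(7)*r(-3, S) - 77 = (80 - 4*7² + 4*7)*(-3) - 77 = (80 - 4*49 + 28)*(-3) - 77 = (80 - 196 + 28)*(-3) - 77 = -88*(-3) - 77 = 264 - 77 = 187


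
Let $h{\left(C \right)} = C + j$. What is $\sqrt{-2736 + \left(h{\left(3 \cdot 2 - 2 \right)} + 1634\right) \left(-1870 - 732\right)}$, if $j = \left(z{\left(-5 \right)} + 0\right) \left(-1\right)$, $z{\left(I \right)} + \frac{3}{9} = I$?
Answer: $\frac{2 i \sqrt{9627051}}{3} \approx 2068.5 i$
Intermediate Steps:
$z{\left(I \right)} = - \frac{1}{3} + I$
$j = \frac{16}{3}$ ($j = \left(\left(- \frac{1}{3} - 5\right) + 0\right) \left(-1\right) = \left(- \frac{16}{3} + 0\right) \left(-1\right) = \left(- \frac{16}{3}\right) \left(-1\right) = \frac{16}{3} \approx 5.3333$)
$h{\left(C \right)} = \frac{16}{3} + C$ ($h{\left(C \right)} = C + \frac{16}{3} = \frac{16}{3} + C$)
$\sqrt{-2736 + \left(h{\left(3 \cdot 2 - 2 \right)} + 1634\right) \left(-1870 - 732\right)} = \sqrt{-2736 + \left(\left(\frac{16}{3} + \left(3 \cdot 2 - 2\right)\right) + 1634\right) \left(-1870 - 732\right)} = \sqrt{-2736 + \left(\left(\frac{16}{3} + \left(6 - 2\right)\right) + 1634\right) \left(-2602\right)} = \sqrt{-2736 + \left(\left(\frac{16}{3} + 4\right) + 1634\right) \left(-2602\right)} = \sqrt{-2736 + \left(\frac{28}{3} + 1634\right) \left(-2602\right)} = \sqrt{-2736 + \frac{4930}{3} \left(-2602\right)} = \sqrt{-2736 - \frac{12827860}{3}} = \sqrt{- \frac{12836068}{3}} = \frac{2 i \sqrt{9627051}}{3}$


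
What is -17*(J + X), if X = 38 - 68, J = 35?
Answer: -85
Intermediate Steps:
X = -30
-17*(J + X) = -17*(35 - 30) = -17*5 = -85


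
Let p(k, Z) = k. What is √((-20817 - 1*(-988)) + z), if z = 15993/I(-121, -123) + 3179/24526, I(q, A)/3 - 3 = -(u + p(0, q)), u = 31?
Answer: I*√590061960863823/171682 ≈ 141.49*I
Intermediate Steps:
I(q, A) = -84 (I(q, A) = 9 + 3*(-(31 + 0)) = 9 + 3*(-1*31) = 9 + 3*(-31) = 9 - 93 = -84)
z = -65329547/343364 (z = 15993/(-84) + 3179/24526 = 15993*(-1/84) + 3179*(1/24526) = -5331/28 + 3179/24526 = -65329547/343364 ≈ -190.26)
√((-20817 - 1*(-988)) + z) = √((-20817 - 1*(-988)) - 65329547/343364) = √((-20817 + 988) - 65329547/343364) = √(-19829 - 65329547/343364) = √(-6873894303/343364) = I*√590061960863823/171682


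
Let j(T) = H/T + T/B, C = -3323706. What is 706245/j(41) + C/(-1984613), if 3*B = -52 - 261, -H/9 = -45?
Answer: 5995810877393279/80523687862 ≈ 74460.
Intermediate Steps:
H = 405 (H = -9*(-45) = 405)
B = -313/3 (B = (-52 - 261)/3 = (1/3)*(-313) = -313/3 ≈ -104.33)
j(T) = 405/T - 3*T/313 (j(T) = 405/T + T/(-313/3) = 405/T + T*(-3/313) = 405/T - 3*T/313)
706245/j(41) + C/(-1984613) = 706245/(405/41 - 3/313*41) - 3323706/(-1984613) = 706245/(405*(1/41) - 123/313) - 3323706*(-1/1984613) = 706245/(405/41 - 123/313) + 3323706/1984613 = 706245/(121722/12833) + 3323706/1984613 = 706245*(12833/121722) + 3323706/1984613 = 3021080695/40574 + 3323706/1984613 = 5995810877393279/80523687862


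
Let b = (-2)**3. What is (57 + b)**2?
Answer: 2401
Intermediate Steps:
b = -8
(57 + b)**2 = (57 - 8)**2 = 49**2 = 2401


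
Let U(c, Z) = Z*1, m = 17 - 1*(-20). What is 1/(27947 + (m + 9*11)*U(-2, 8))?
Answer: 1/29035 ≈ 3.4441e-5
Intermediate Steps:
m = 37 (m = 17 + 20 = 37)
U(c, Z) = Z
1/(27947 + (m + 9*11)*U(-2, 8)) = 1/(27947 + (37 + 9*11)*8) = 1/(27947 + (37 + 99)*8) = 1/(27947 + 136*8) = 1/(27947 + 1088) = 1/29035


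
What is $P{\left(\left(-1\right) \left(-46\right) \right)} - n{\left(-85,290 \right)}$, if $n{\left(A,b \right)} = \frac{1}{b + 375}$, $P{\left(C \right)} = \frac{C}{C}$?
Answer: $\frac{664}{665} \approx 0.9985$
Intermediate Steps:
$P{\left(C \right)} = 1$
$n{\left(A,b \right)} = \frac{1}{375 + b}$
$P{\left(\left(-1\right) \left(-46\right) \right)} - n{\left(-85,290 \right)} = 1 - \frac{1}{375 + 290} = 1 - \frac{1}{665} = \frac{664}{665}$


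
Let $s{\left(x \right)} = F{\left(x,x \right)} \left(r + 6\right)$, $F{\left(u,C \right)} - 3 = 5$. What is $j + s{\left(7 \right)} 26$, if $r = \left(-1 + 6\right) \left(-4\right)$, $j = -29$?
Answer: $-2941$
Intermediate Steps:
$F{\left(u,C \right)} = 8$ ($F{\left(u,C \right)} = 3 + 5 = 8$)
$r = -20$ ($r = 5 \left(-4\right) = -20$)
$s{\left(x \right)} = -112$ ($s{\left(x \right)} = 8 \left(-20 + 6\right) = 8 \left(-14\right) = -112$)
$j + s{\left(7 \right)} 26 = -29 - 2912 = -2941$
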